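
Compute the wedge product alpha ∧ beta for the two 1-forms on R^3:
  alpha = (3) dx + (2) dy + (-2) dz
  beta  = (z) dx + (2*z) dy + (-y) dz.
alpha ∧ beta = (4*z) dx ∧ dy + (-3*y + 2*z) dx ∧ dz + (-2*y + 4*z) dy ∧ dz

Distribute the wedge, using dx_i ∧ dx_j = -dx_j ∧ dx_i and dx_i ∧ dx_i = 0. For each pair (i, j) with i < j, the coefficient of dx_i ∧ dx_j in alpha ∧ beta is (alpha_i * beta_j - alpha_j * beta_i). Collecting: alpha ∧ beta = (4*z) dx ∧ dy + (-3*y + 2*z) dx ∧ dz + (-2*y + 4*z) dy ∧ dz.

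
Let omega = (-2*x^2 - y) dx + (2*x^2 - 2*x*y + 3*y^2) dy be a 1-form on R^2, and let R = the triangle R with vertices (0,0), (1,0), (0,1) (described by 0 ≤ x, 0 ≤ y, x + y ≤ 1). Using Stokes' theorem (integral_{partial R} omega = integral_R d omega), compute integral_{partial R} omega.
integral_(partial R) omega = 5/6

Stokes: integral_partial_R omega = integral_R d omega with d omega = (∂Q/∂x - ∂P/∂y) dx ∧ dy.
  ∂Q/∂x = 4*x - 2*y
  ∂P/∂y = -1
  integrand = ∂Q/∂x - ∂P/∂y = 4*x - 2*y + 1.
Integrating over R: integral_0^1 integral_0^{1-x} (4*x - 2*y + 1) dy dx = 5/6.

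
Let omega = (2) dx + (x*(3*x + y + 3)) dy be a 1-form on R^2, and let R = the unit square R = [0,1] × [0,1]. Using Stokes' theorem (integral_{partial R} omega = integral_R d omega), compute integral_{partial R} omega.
integral_(partial R) omega = 13/2

Stokes: integral_partial_R omega = integral_R d omega with d omega = (∂Q/∂x - ∂P/∂y) dx ∧ dy.
  ∂Q/∂x = 6*x + y + 3
  ∂P/∂y = 0
  integrand = ∂Q/∂x - ∂P/∂y = 6*x + y + 3.
Integrating over R: integral_0^1 integral_0^1 (6*x + y + 3) dx dy = 13/2.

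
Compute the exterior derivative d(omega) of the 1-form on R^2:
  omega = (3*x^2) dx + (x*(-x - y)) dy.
d(omega) = (-2*x - y) dx ∧ dy

For a 1-form omega = sum_i f_i dx_i, the exterior derivative is
  d(omega) = sum_{i < j} (∂f_j/∂x_i - ∂f_i/∂x_j) dx_i ∧ dx_j.
  coefficient of dx ∧ dy: ∂f_2/∂x - ∂f_1/∂y = ∂(x*(-x - y))/∂x - ∂(3*x^2)/∂y = -2*x - y
Assembling: d(omega) = (-2*x - y) dx ∧ dy.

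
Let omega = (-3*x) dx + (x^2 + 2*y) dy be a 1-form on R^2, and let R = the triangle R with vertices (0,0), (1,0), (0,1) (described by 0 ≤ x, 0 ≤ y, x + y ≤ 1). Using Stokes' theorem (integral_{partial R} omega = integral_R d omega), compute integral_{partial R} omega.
integral_(partial R) omega = 1/3

Stokes: integral_partial_R omega = integral_R d omega with d omega = (∂Q/∂x - ∂P/∂y) dx ∧ dy.
  ∂Q/∂x = 2*x
  ∂P/∂y = 0
  integrand = ∂Q/∂x - ∂P/∂y = 2*x.
Integrating over R: integral_0^1 integral_0^{1-x} (2*x) dy dx = 1/3.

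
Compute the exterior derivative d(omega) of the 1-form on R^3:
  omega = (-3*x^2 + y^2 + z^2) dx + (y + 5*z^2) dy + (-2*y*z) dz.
d(omega) = (-2*y) dx ∧ dy + (-2*z) dx ∧ dz + (-12*z) dy ∧ dz

For a 1-form omega = sum_i f_i dx_i, the exterior derivative is
  d(omega) = sum_{i < j} (∂f_j/∂x_i - ∂f_i/∂x_j) dx_i ∧ dx_j.
  coefficient of dx ∧ dy: ∂f_2/∂x - ∂f_1/∂y = ∂(y + 5*z^2)/∂x - ∂(-3*x^2 + y^2 + z^2)/∂y = -2*y
  coefficient of dx ∧ dz: ∂f_3/∂x - ∂f_1/∂z = ∂(-2*y*z)/∂x - ∂(-3*x^2 + y^2 + z^2)/∂z = -2*z
  coefficient of dy ∧ dz: ∂f_3/∂y - ∂f_2/∂z = ∂(-2*y*z)/∂y - ∂(y + 5*z^2)/∂z = -12*z
Assembling: d(omega) = (-2*y) dx ∧ dy + (-2*z) dx ∧ dz + (-12*z) dy ∧ dz.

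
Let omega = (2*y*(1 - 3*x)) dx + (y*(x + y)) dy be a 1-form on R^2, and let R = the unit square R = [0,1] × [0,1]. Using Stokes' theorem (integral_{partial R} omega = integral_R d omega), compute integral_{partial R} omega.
integral_(partial R) omega = 3/2

Stokes: integral_partial_R omega = integral_R d omega with d omega = (∂Q/∂x - ∂P/∂y) dx ∧ dy.
  ∂Q/∂x = y
  ∂P/∂y = 2 - 6*x
  integrand = ∂Q/∂x - ∂P/∂y = 6*x + y - 2.
Integrating over R: integral_0^1 integral_0^1 (6*x + y - 2) dx dy = 3/2.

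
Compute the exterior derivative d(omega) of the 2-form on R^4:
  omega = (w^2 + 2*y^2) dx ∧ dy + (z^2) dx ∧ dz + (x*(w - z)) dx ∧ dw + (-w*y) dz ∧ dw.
d(omega) = (2*w) dx ∧ dy ∧ dw + (x) dx ∧ dz ∧ dw + (-w) dy ∧ dz ∧ dw

For a 2-form omega = sum_{i<j} g_{ij} dx_i ∧ dx_j, the exterior derivative is
  d(omega) = sum_{i<j} d(g_{ij}) ∧ dx_i ∧ dx_j = sum_{i<j, k} (∂g_{ij}/∂x_k) dx_k ∧ dx_i ∧ dx_j.
Expand each term, using dx_k ∧ dx_i ∧ dx_j = sgn(permutation) dx_{(a)} ∧ dx_{(b)} ∧ dx_{(c)} with (a < b < c) sorted:
  d(w^2 + 2*y^2) includes (∂/∂w)(w^2 + 2*y^2) dw = (2*w) dw, which multiplied by dx ∧ dy gives (2*w) dx ∧ dy ∧ dw
  d(x*(w - z)) includes (∂/∂z)(x*(w - z)) dz = (-x) dz, which multiplied by dx ∧ dw gives (x) dx ∧ dz ∧ dw
  d(-w*y) includes (∂/∂y)(-w*y) dy = (-w) dy, which multiplied by dz ∧ dw gives (-w) dy ∧ dz ∧ dw
Collecting like 3-forms: d(omega) = (2*w) dx ∧ dy ∧ dw + (x) dx ∧ dz ∧ dw + (-w) dy ∧ dz ∧ dw.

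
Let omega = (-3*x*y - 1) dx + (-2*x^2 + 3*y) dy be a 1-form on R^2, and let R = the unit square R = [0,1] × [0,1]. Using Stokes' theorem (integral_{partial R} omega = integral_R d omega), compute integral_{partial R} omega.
integral_(partial R) omega = -1/2

Stokes: integral_partial_R omega = integral_R d omega with d omega = (∂Q/∂x - ∂P/∂y) dx ∧ dy.
  ∂Q/∂x = -4*x
  ∂P/∂y = -3*x
  integrand = ∂Q/∂x - ∂P/∂y = -x.
Integrating over R: integral_0^1 integral_0^1 (-x) dx dy = -1/2.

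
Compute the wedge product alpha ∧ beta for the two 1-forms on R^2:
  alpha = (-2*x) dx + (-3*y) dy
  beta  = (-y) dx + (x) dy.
alpha ∧ beta = (-2*x^2 - 3*y^2) dx ∧ dy

Distribute the wedge, using dx_i ∧ dx_j = -dx_j ∧ dx_i and dx_i ∧ dx_i = 0. For each pair (i, j) with i < j, the coefficient of dx_i ∧ dx_j in alpha ∧ beta is (alpha_i * beta_j - alpha_j * beta_i). Collecting: alpha ∧ beta = (-2*x^2 - 3*y^2) dx ∧ dy.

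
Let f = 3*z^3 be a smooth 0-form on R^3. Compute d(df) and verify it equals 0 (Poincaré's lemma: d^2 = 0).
d(df) = 0

Step 1: df = sum_i (∂f/∂x_i) dx_i = (0) dx + (0) dy + (9*z^2) dz.
Step 2: Apply d again. Using the 1-form formula, the coefficient of dx ∧ dy in d(df) is ∂^2 f/∂x ∂y - ∂^2 f/∂y ∂x = (0) - (0) = 0 (equality of mixed partials for smooth f).
Similarly for dx ∧ dz and dy ∧ dz — all coefficients vanish. So d(df) = 0.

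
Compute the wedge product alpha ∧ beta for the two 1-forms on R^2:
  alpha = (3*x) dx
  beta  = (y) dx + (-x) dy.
alpha ∧ beta = (-3*x^2) dx ∧ dy

Distribute the wedge, using dx_i ∧ dx_j = -dx_j ∧ dx_i and dx_i ∧ dx_i = 0. For each pair (i, j) with i < j, the coefficient of dx_i ∧ dx_j in alpha ∧ beta is (alpha_i * beta_j - alpha_j * beta_i). Collecting: alpha ∧ beta = (-3*x^2) dx ∧ dy.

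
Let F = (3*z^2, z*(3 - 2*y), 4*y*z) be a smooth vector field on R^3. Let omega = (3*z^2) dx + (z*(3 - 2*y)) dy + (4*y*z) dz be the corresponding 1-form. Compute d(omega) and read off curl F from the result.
d(omega) = (2*y + 4*z - 3) dy ∧ dz + (6*z) dz ∧ dx + (0) dx ∧ dy; curl F = (2*y + 4*z - 3, 6*z, 0)

d omega = sum_{i<j} (∂f_j/∂x_i - ∂f_i/∂x_j) dx_i ∧ dx_j. Under the identification (dy ∧ dz, dz ∧ dx, dx ∧ dy) ↔ (e_x, e_y, e_z), the coefficients are exactly the components of curl F. Compute:
  ∂R/∂y - ∂Q/∂z = (4*z) - (3 - 2*y) = 2*y + 4*z - 3
  ∂P/∂z - ∂R/∂x = (6*z) - (0) = 6*z
  ∂Q/∂x - ∂P/∂y = (0) - (0) = 0.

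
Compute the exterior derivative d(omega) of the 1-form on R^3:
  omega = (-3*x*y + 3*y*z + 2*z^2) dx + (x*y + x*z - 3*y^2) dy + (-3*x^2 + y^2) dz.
d(omega) = (3*x + y - 2*z) dx ∧ dy + (-6*x - 3*y - 4*z) dx ∧ dz + (-x + 2*y) dy ∧ dz

For a 1-form omega = sum_i f_i dx_i, the exterior derivative is
  d(omega) = sum_{i < j} (∂f_j/∂x_i - ∂f_i/∂x_j) dx_i ∧ dx_j.
  coefficient of dx ∧ dy: ∂f_2/∂x - ∂f_1/∂y = ∂(x*y + x*z - 3*y^2)/∂x - ∂(-3*x*y + 3*y*z + 2*z^2)/∂y = 3*x + y - 2*z
  coefficient of dx ∧ dz: ∂f_3/∂x - ∂f_1/∂z = ∂(-3*x^2 + y^2)/∂x - ∂(-3*x*y + 3*y*z + 2*z^2)/∂z = -6*x - 3*y - 4*z
  coefficient of dy ∧ dz: ∂f_3/∂y - ∂f_2/∂z = ∂(-3*x^2 + y^2)/∂y - ∂(x*y + x*z - 3*y^2)/∂z = -x + 2*y
Assembling: d(omega) = (3*x + y - 2*z) dx ∧ dy + (-6*x - 3*y - 4*z) dx ∧ dz + (-x + 2*y) dy ∧ dz.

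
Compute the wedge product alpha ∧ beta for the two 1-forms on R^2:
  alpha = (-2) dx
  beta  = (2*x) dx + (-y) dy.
alpha ∧ beta = (2*y) dx ∧ dy

Distribute the wedge, using dx_i ∧ dx_j = -dx_j ∧ dx_i and dx_i ∧ dx_i = 0. For each pair (i, j) with i < j, the coefficient of dx_i ∧ dx_j in alpha ∧ beta is (alpha_i * beta_j - alpha_j * beta_i). Collecting: alpha ∧ beta = (2*y) dx ∧ dy.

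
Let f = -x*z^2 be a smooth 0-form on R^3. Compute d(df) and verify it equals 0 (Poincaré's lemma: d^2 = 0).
d(df) = 0

Step 1: df = sum_i (∂f/∂x_i) dx_i = (-z^2) dx + (0) dy + (-2*x*z) dz.
Step 2: Apply d again. Using the 1-form formula, the coefficient of dx ∧ dy in d(df) is ∂^2 f/∂x ∂y - ∂^2 f/∂y ∂x = (0) - (0) = 0 (equality of mixed partials for smooth f).
Similarly for dx ∧ dz and dy ∧ dz — all coefficients vanish. So d(df) = 0.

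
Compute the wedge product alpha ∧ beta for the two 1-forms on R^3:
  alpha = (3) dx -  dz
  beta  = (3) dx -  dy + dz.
alpha ∧ beta = (-3) dx ∧ dy + (6) dx ∧ dz + (-1) dy ∧ dz

Distribute the wedge, using dx_i ∧ dx_j = -dx_j ∧ dx_i and dx_i ∧ dx_i = 0. For each pair (i, j) with i < j, the coefficient of dx_i ∧ dx_j in alpha ∧ beta is (alpha_i * beta_j - alpha_j * beta_i). Collecting: alpha ∧ beta = (-3) dx ∧ dy + (6) dx ∧ dz + (-1) dy ∧ dz.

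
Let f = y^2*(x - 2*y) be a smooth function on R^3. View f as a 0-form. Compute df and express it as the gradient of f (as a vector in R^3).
df = (y^2) dx + (2*y*(x - 3*y)) dy + (0) dz; grad f = (y^2, 2*y*(x - 3*y), 0)

For a 0-form f, d f = (∂f/∂x) dx + (∂f/∂y) dy + (∂f/∂z) dz. The components of the vector representation are exactly the entries of grad f in Cartesian coordinates:
  ∂f/∂x = y^2
  ∂f/∂y = 2*y*(x - 3*y)
  ∂f/∂z = 0.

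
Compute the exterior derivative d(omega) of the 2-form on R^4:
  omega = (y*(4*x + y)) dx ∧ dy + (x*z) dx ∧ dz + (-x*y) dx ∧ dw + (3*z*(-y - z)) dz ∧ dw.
d(omega) = (x) dx ∧ dy ∧ dw + (-3*z) dy ∧ dz ∧ dw

For a 2-form omega = sum_{i<j} g_{ij} dx_i ∧ dx_j, the exterior derivative is
  d(omega) = sum_{i<j} d(g_{ij}) ∧ dx_i ∧ dx_j = sum_{i<j, k} (∂g_{ij}/∂x_k) dx_k ∧ dx_i ∧ dx_j.
Expand each term, using dx_k ∧ dx_i ∧ dx_j = sgn(permutation) dx_{(a)} ∧ dx_{(b)} ∧ dx_{(c)} with (a < b < c) sorted:
  d(-x*y) includes (∂/∂y)(-x*y) dy = (-x) dy, which multiplied by dx ∧ dw gives (x) dx ∧ dy ∧ dw
  d(3*z*(-y - z)) includes (∂/∂y)(3*z*(-y - z)) dy = (-3*z) dy, which multiplied by dz ∧ dw gives (-3*z) dy ∧ dz ∧ dw
Collecting like 3-forms: d(omega) = (x) dx ∧ dy ∧ dw + (-3*z) dy ∧ dz ∧ dw.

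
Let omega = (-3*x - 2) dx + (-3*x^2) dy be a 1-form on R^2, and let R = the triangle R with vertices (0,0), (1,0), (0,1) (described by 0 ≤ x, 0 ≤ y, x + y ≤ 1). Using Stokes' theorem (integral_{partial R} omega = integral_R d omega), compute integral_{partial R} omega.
integral_(partial R) omega = -1

Stokes: integral_partial_R omega = integral_R d omega with d omega = (∂Q/∂x - ∂P/∂y) dx ∧ dy.
  ∂Q/∂x = -6*x
  ∂P/∂y = 0
  integrand = ∂Q/∂x - ∂P/∂y = -6*x.
Integrating over R: integral_0^1 integral_0^{1-x} (-6*x) dy dx = -1.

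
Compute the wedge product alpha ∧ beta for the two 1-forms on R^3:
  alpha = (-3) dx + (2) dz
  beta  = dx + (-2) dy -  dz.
alpha ∧ beta = (6) dx ∧ dy + (1) dx ∧ dz + (4) dy ∧ dz

Distribute the wedge, using dx_i ∧ dx_j = -dx_j ∧ dx_i and dx_i ∧ dx_i = 0. For each pair (i, j) with i < j, the coefficient of dx_i ∧ dx_j in alpha ∧ beta is (alpha_i * beta_j - alpha_j * beta_i). Collecting: alpha ∧ beta = (6) dx ∧ dy + (1) dx ∧ dz + (4) dy ∧ dz.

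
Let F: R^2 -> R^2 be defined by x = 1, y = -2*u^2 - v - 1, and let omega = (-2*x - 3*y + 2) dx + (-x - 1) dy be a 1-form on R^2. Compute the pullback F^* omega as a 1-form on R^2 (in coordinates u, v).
F^* omega = (8*u) du + (2) dv

Using F^*(f dg) = (f ∘ F) d(g ∘ F), substitute each coordinate x_i by F_i(u, v) in f_i, and replace dx_i by d F_i = (∂F_i/∂u) du + (∂F_i/∂v) dv.
  For the x component: f_1(F) = 6*u^2 + 3*v + 3; d F_1 = (0) du + (0) dv
  For the y component: f_2(F) = -2; d F_2 = (-4*u) du + (-1) dv
Combining and collecting du, dv coefficients:
  coeff of du: 8*u
  coeff of dv: 2
F^* omega = (8*u) du + (2) dv.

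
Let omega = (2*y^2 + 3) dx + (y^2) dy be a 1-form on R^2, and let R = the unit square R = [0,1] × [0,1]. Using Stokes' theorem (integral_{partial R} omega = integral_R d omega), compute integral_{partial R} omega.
integral_(partial R) omega = -2

Stokes: integral_partial_R omega = integral_R d omega with d omega = (∂Q/∂x - ∂P/∂y) dx ∧ dy.
  ∂Q/∂x = 0
  ∂P/∂y = 4*y
  integrand = ∂Q/∂x - ∂P/∂y = -4*y.
Integrating over R: integral_0^1 integral_0^1 (-4*y) dx dy = -2.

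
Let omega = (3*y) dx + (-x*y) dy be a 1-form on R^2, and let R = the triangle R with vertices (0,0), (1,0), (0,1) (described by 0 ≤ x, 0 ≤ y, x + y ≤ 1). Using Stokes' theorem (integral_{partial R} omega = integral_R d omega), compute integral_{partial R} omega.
integral_(partial R) omega = -5/3

Stokes: integral_partial_R omega = integral_R d omega with d omega = (∂Q/∂x - ∂P/∂y) dx ∧ dy.
  ∂Q/∂x = -y
  ∂P/∂y = 3
  integrand = ∂Q/∂x - ∂P/∂y = -y - 3.
Integrating over R: integral_0^1 integral_0^{1-x} (-y - 3) dy dx = -5/3.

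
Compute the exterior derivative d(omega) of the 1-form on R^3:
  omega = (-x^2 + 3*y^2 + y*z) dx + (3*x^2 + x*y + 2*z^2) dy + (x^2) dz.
d(omega) = (6*x - 5*y - z) dx ∧ dy + (2*x - y) dx ∧ dz + (-4*z) dy ∧ dz

For a 1-form omega = sum_i f_i dx_i, the exterior derivative is
  d(omega) = sum_{i < j} (∂f_j/∂x_i - ∂f_i/∂x_j) dx_i ∧ dx_j.
  coefficient of dx ∧ dy: ∂f_2/∂x - ∂f_1/∂y = ∂(3*x^2 + x*y + 2*z^2)/∂x - ∂(-x^2 + 3*y^2 + y*z)/∂y = 6*x - 5*y - z
  coefficient of dx ∧ dz: ∂f_3/∂x - ∂f_1/∂z = ∂(x^2)/∂x - ∂(-x^2 + 3*y^2 + y*z)/∂z = 2*x - y
  coefficient of dy ∧ dz: ∂f_3/∂y - ∂f_2/∂z = ∂(x^2)/∂y - ∂(3*x^2 + x*y + 2*z^2)/∂z = -4*z
Assembling: d(omega) = (6*x - 5*y - z) dx ∧ dy + (2*x - y) dx ∧ dz + (-4*z) dy ∧ dz.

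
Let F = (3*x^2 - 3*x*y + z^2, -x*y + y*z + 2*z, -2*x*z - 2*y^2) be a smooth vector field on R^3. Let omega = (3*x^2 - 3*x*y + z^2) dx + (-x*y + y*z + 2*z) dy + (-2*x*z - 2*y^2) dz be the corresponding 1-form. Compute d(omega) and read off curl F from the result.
d(omega) = (-5*y - 2) dy ∧ dz + (4*z) dz ∧ dx + (3*x - y) dx ∧ dy; curl F = (-5*y - 2, 4*z, 3*x - y)

d omega = sum_{i<j} (∂f_j/∂x_i - ∂f_i/∂x_j) dx_i ∧ dx_j. Under the identification (dy ∧ dz, dz ∧ dx, dx ∧ dy) ↔ (e_x, e_y, e_z), the coefficients are exactly the components of curl F. Compute:
  ∂R/∂y - ∂Q/∂z = (-4*y) - (y + 2) = -5*y - 2
  ∂P/∂z - ∂R/∂x = (2*z) - (-2*z) = 4*z
  ∂Q/∂x - ∂P/∂y = (-y) - (-3*x) = 3*x - y.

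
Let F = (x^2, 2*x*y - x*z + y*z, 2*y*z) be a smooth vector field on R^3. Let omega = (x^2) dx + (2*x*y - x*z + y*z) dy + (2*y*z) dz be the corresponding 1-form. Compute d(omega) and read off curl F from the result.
d(omega) = (x - y + 2*z) dy ∧ dz + (0) dz ∧ dx + (2*y - z) dx ∧ dy; curl F = (x - y + 2*z, 0, 2*y - z)

d omega = sum_{i<j} (∂f_j/∂x_i - ∂f_i/∂x_j) dx_i ∧ dx_j. Under the identification (dy ∧ dz, dz ∧ dx, dx ∧ dy) ↔ (e_x, e_y, e_z), the coefficients are exactly the components of curl F. Compute:
  ∂R/∂y - ∂Q/∂z = (2*z) - (-x + y) = x - y + 2*z
  ∂P/∂z - ∂R/∂x = (0) - (0) = 0
  ∂Q/∂x - ∂P/∂y = (2*y - z) - (0) = 2*y - z.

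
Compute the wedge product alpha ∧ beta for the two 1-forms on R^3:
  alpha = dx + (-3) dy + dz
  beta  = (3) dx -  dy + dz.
alpha ∧ beta = (8) dx ∧ dy + (-2) dx ∧ dz + (-2) dy ∧ dz

Distribute the wedge, using dx_i ∧ dx_j = -dx_j ∧ dx_i and dx_i ∧ dx_i = 0. For each pair (i, j) with i < j, the coefficient of dx_i ∧ dx_j in alpha ∧ beta is (alpha_i * beta_j - alpha_j * beta_i). Collecting: alpha ∧ beta = (8) dx ∧ dy + (-2) dx ∧ dz + (-2) dy ∧ dz.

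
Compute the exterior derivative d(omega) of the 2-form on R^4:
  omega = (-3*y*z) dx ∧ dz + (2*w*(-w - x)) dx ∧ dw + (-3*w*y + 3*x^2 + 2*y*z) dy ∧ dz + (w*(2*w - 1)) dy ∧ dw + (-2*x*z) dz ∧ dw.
d(omega) = (6*x + 3*z) dx ∧ dy ∧ dz + (-3*y) dy ∧ dz ∧ dw + (-2*z) dx ∧ dz ∧ dw

For a 2-form omega = sum_{i<j} g_{ij} dx_i ∧ dx_j, the exterior derivative is
  d(omega) = sum_{i<j} d(g_{ij}) ∧ dx_i ∧ dx_j = sum_{i<j, k} (∂g_{ij}/∂x_k) dx_k ∧ dx_i ∧ dx_j.
Expand each term, using dx_k ∧ dx_i ∧ dx_j = sgn(permutation) dx_{(a)} ∧ dx_{(b)} ∧ dx_{(c)} with (a < b < c) sorted:
  d(-3*y*z) includes (∂/∂y)(-3*y*z) dy = (-3*z) dy, which multiplied by dx ∧ dz gives (3*z) dx ∧ dy ∧ dz
  d(-3*w*y + 3*x^2 + 2*y*z) includes (∂/∂x)(-3*w*y + 3*x^2 + 2*y*z) dx = (6*x) dx, which multiplied by dy ∧ dz gives (6*x) dx ∧ dy ∧ dz
  d(-3*w*y + 3*x^2 + 2*y*z) includes (∂/∂w)(-3*w*y + 3*x^2 + 2*y*z) dw = (-3*y) dw, which multiplied by dy ∧ dz gives (-3*y) dy ∧ dz ∧ dw
  d(-2*x*z) includes (∂/∂x)(-2*x*z) dx = (-2*z) dx, which multiplied by dz ∧ dw gives (-2*z) dx ∧ dz ∧ dw
Collecting like 3-forms: d(omega) = (6*x + 3*z) dx ∧ dy ∧ dz + (-3*y) dy ∧ dz ∧ dw + (-2*z) dx ∧ dz ∧ dw.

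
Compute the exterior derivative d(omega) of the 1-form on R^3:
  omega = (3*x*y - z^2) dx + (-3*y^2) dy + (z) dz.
d(omega) = (-3*x) dx ∧ dy + (2*z) dx ∧ dz

For a 1-form omega = sum_i f_i dx_i, the exterior derivative is
  d(omega) = sum_{i < j} (∂f_j/∂x_i - ∂f_i/∂x_j) dx_i ∧ dx_j.
  coefficient of dx ∧ dy: ∂f_2/∂x - ∂f_1/∂y = ∂(-3*y^2)/∂x - ∂(3*x*y - z^2)/∂y = -3*x
  coefficient of dx ∧ dz: ∂f_3/∂x - ∂f_1/∂z = ∂(z)/∂x - ∂(3*x*y - z^2)/∂z = 2*z
Assembling: d(omega) = (-3*x) dx ∧ dy + (2*z) dx ∧ dz.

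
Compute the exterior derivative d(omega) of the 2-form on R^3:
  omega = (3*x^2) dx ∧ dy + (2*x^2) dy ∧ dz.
d(omega) = (4*x) dx ∧ dy ∧ dz

For a 2-form omega = sum_{i<j} g_{ij} dx_i ∧ dx_j, the exterior derivative is
  d(omega) = sum_{i<j} d(g_{ij}) ∧ dx_i ∧ dx_j = sum_{i<j, k} (∂g_{ij}/∂x_k) dx_k ∧ dx_i ∧ dx_j.
Expand each term, using dx_k ∧ dx_i ∧ dx_j = sgn(permutation) dx_{(a)} ∧ dx_{(b)} ∧ dx_{(c)} with (a < b < c) sorted:
  d(2*x^2) includes (∂/∂x)(2*x^2) dx = (4*x) dx, which multiplied by dy ∧ dz gives (4*x) dx ∧ dy ∧ dz
Collecting like 3-forms: d(omega) = (4*x) dx ∧ dy ∧ dz.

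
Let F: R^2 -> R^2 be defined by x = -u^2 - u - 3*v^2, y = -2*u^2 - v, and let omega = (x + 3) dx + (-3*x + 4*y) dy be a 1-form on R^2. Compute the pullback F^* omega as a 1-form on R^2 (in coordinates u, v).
F^* omega = (22*u^3 - 9*u^2 - 30*u*v^2 + 16*u*v - 5*u + 3*v^2 - 3) du + (6*u^2*v + 5*u^2 + 6*u*v - 3*u + 18*v^3 - 9*v^2 - 14*v) dv

Using F^*(f dg) = (f ∘ F) d(g ∘ F), substitute each coordinate x_i by F_i(u, v) in f_i, and replace dx_i by d F_i = (∂F_i/∂u) du + (∂F_i/∂v) dv.
  For the x component: f_1(F) = -u^2 - u - 3*v^2 + 3; d F_1 = (-2*u - 1) du + (-6*v) dv
  For the y component: f_2(F) = -5*u^2 + 3*u + 9*v^2 - 4*v; d F_2 = (-4*u) du + (-1) dv
Combining and collecting du, dv coefficients:
  coeff of du: 22*u^3 - 9*u^2 - 30*u*v^2 + 16*u*v - 5*u + 3*v^2 - 3
  coeff of dv: 6*u^2*v + 5*u^2 + 6*u*v - 3*u + 18*v^3 - 9*v^2 - 14*v
F^* omega = (22*u^3 - 9*u^2 - 30*u*v^2 + 16*u*v - 5*u + 3*v^2 - 3) du + (6*u^2*v + 5*u^2 + 6*u*v - 3*u + 18*v^3 - 9*v^2 - 14*v) dv.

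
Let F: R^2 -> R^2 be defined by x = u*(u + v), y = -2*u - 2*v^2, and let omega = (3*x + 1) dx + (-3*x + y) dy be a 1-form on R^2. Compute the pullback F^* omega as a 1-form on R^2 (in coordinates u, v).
F^* omega = (6*u^3 + 9*u^2*v + 6*u^2 + 3*u*v^2 + 6*u*v + 6*u + 4*v^2 + v) du + (3*u^3 + 15*u^2*v + 12*u*v^2 + 8*u*v + u + 8*v^3) dv

Using F^*(f dg) = (f ∘ F) d(g ∘ F), substitute each coordinate x_i by F_i(u, v) in f_i, and replace dx_i by d F_i = (∂F_i/∂u) du + (∂F_i/∂v) dv.
  For the x component: f_1(F) = 3*u^2 + 3*u*v + 1; d F_1 = (2*u + v) du + (u) dv
  For the y component: f_2(F) = -3*u^2 - 3*u*v - 2*u - 2*v^2; d F_2 = (-2) du + (-4*v) dv
Combining and collecting du, dv coefficients:
  coeff of du: 6*u^3 + 9*u^2*v + 6*u^2 + 3*u*v^2 + 6*u*v + 6*u + 4*v^2 + v
  coeff of dv: 3*u^3 + 15*u^2*v + 12*u*v^2 + 8*u*v + u + 8*v^3
F^* omega = (6*u^3 + 9*u^2*v + 6*u^2 + 3*u*v^2 + 6*u*v + 6*u + 4*v^2 + v) du + (3*u^3 + 15*u^2*v + 12*u*v^2 + 8*u*v + u + 8*v^3) dv.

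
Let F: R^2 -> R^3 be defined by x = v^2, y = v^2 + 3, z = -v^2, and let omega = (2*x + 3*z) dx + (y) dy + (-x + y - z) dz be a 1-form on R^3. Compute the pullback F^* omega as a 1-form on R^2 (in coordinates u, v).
F^* omega = (-2*v^3) dv

Using F^*(f dg) = (f ∘ F) d(g ∘ F), substitute each coordinate x_i by F_i(u, v) in f_i, and replace dx_i by d F_i = (∂F_i/∂u) du + (∂F_i/∂v) dv.
  For the x component: f_1(F) = -v^2; d F_1 = (0) du + (2*v) dv
  For the y component: f_2(F) = v^2 + 3; d F_2 = (0) du + (2*v) dv
  For the z component: f_3(F) = v^2 + 3; d F_3 = (0) du + (-2*v) dv
Combining and collecting du, dv coefficients:
  coeff of du: 0
  coeff of dv: -2*v^3
F^* omega = (-2*v^3) dv.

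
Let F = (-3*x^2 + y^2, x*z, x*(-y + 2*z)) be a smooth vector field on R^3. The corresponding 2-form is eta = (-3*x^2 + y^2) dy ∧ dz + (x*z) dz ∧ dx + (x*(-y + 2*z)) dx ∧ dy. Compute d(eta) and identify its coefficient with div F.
d(eta) = (-4*x) dx ∧ dy ∧ dz; div F = -4*x

For a 2-form in R^3 of the form above, applying d gives a 3-form with coefficient ∂P/∂x + ∂Q/∂y + ∂R/∂z:
  ∂P/∂x = -6*x
  ∂Q/∂y = 0
  ∂R/∂z = 2*x
Sum = -4*x, which is exactly div F.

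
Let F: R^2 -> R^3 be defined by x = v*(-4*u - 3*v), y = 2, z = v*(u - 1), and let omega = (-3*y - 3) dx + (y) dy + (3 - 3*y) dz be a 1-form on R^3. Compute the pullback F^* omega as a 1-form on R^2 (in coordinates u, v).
F^* omega = (33*v) du + (33*u + 54*v + 3) dv

Using F^*(f dg) = (f ∘ F) d(g ∘ F), substitute each coordinate x_i by F_i(u, v) in f_i, and replace dx_i by d F_i = (∂F_i/∂u) du + (∂F_i/∂v) dv.
  For the x component: f_1(F) = -9; d F_1 = (-4*v) du + (-4*u - 6*v) dv
  For the y component: f_2(F) = 2; d F_2 = (0) du + (0) dv
  For the z component: f_3(F) = -3; d F_3 = (v) du + (u - 1) dv
Combining and collecting du, dv coefficients:
  coeff of du: 33*v
  coeff of dv: 33*u + 54*v + 3
F^* omega = (33*v) du + (33*u + 54*v + 3) dv.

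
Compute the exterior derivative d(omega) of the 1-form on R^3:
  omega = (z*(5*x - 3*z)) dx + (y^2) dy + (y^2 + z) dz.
d(omega) = (-5*x + 6*z) dx ∧ dz + (2*y) dy ∧ dz

For a 1-form omega = sum_i f_i dx_i, the exterior derivative is
  d(omega) = sum_{i < j} (∂f_j/∂x_i - ∂f_i/∂x_j) dx_i ∧ dx_j.
  coefficient of dx ∧ dz: ∂f_3/∂x - ∂f_1/∂z = ∂(y^2 + z)/∂x - ∂(z*(5*x - 3*z))/∂z = -5*x + 6*z
  coefficient of dy ∧ dz: ∂f_3/∂y - ∂f_2/∂z = ∂(y^2 + z)/∂y - ∂(y^2)/∂z = 2*y
Assembling: d(omega) = (-5*x + 6*z) dx ∧ dz + (2*y) dy ∧ dz.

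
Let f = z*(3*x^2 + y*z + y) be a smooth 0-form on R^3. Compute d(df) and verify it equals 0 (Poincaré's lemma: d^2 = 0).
d(df) = 0

Step 1: df = sum_i (∂f/∂x_i) dx_i = (6*x*z) dx + (z*(z + 1)) dy + (3*x^2 + 2*y*z + y) dz.
Step 2: Apply d again. Using the 1-form formula, the coefficient of dx ∧ dy in d(df) is ∂^2 f/∂x ∂y - ∂^2 f/∂y ∂x = (0) - (0) = 0 (equality of mixed partials for smooth f).
Similarly for dx ∧ dz and dy ∧ dz — all coefficients vanish. So d(df) = 0.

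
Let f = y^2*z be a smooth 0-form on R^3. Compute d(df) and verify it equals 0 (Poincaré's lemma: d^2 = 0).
d(df) = 0

Step 1: df = sum_i (∂f/∂x_i) dx_i = (0) dx + (2*y*z) dy + (y^2) dz.
Step 2: Apply d again. Using the 1-form formula, the coefficient of dx ∧ dy in d(df) is ∂^2 f/∂x ∂y - ∂^2 f/∂y ∂x = (0) - (0) = 0 (equality of mixed partials for smooth f).
Similarly for dx ∧ dz and dy ∧ dz — all coefficients vanish. So d(df) = 0.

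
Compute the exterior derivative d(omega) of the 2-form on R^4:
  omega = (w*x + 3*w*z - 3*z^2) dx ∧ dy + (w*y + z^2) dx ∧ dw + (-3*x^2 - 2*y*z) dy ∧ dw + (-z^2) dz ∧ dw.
d(omega) = (3*w - 6*z) dx ∧ dy ∧ dz + (-w - 5*x + 3*z) dx ∧ dy ∧ dw + (-2*z) dx ∧ dz ∧ dw + (2*y) dy ∧ dz ∧ dw

For a 2-form omega = sum_{i<j} g_{ij} dx_i ∧ dx_j, the exterior derivative is
  d(omega) = sum_{i<j} d(g_{ij}) ∧ dx_i ∧ dx_j = sum_{i<j, k} (∂g_{ij}/∂x_k) dx_k ∧ dx_i ∧ dx_j.
Expand each term, using dx_k ∧ dx_i ∧ dx_j = sgn(permutation) dx_{(a)} ∧ dx_{(b)} ∧ dx_{(c)} with (a < b < c) sorted:
  d(w*x + 3*w*z - 3*z^2) includes (∂/∂z)(w*x + 3*w*z - 3*z^2) dz = (3*w - 6*z) dz, which multiplied by dx ∧ dy gives (3*w - 6*z) dx ∧ dy ∧ dz
  d(w*x + 3*w*z - 3*z^2) includes (∂/∂w)(w*x + 3*w*z - 3*z^2) dw = (x + 3*z) dw, which multiplied by dx ∧ dy gives (x + 3*z) dx ∧ dy ∧ dw
  d(w*y + z^2) includes (∂/∂y)(w*y + z^2) dy = (w) dy, which multiplied by dx ∧ dw gives (-w) dx ∧ dy ∧ dw
  d(w*y + z^2) includes (∂/∂z)(w*y + z^2) dz = (2*z) dz, which multiplied by dx ∧ dw gives (-2*z) dx ∧ dz ∧ dw
  d(-3*x^2 - 2*y*z) includes (∂/∂x)(-3*x^2 - 2*y*z) dx = (-6*x) dx, which multiplied by dy ∧ dw gives (-6*x) dx ∧ dy ∧ dw
  d(-3*x^2 - 2*y*z) includes (∂/∂z)(-3*x^2 - 2*y*z) dz = (-2*y) dz, which multiplied by dy ∧ dw gives (2*y) dy ∧ dz ∧ dw
Collecting like 3-forms: d(omega) = (3*w - 6*z) dx ∧ dy ∧ dz + (-w - 5*x + 3*z) dx ∧ dy ∧ dw + (-2*z) dx ∧ dz ∧ dw + (2*y) dy ∧ dz ∧ dw.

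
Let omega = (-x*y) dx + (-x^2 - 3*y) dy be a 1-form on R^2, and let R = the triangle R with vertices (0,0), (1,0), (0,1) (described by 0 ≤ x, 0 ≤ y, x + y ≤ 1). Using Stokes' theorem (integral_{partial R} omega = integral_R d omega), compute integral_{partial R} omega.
integral_(partial R) omega = -1/6

Stokes: integral_partial_R omega = integral_R d omega with d omega = (∂Q/∂x - ∂P/∂y) dx ∧ dy.
  ∂Q/∂x = -2*x
  ∂P/∂y = -x
  integrand = ∂Q/∂x - ∂P/∂y = -x.
Integrating over R: integral_0^1 integral_0^{1-x} (-x) dy dx = -1/6.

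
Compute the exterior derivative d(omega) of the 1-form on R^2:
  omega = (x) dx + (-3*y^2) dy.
d(omega) = 0

For a 1-form omega = sum_i f_i dx_i, the exterior derivative is
  d(omega) = sum_{i < j} (∂f_j/∂x_i - ∂f_i/∂x_j) dx_i ∧ dx_j.

Assembling: d(omega) = 0.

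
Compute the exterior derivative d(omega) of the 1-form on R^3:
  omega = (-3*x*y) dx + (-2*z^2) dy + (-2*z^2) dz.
d(omega) = (3*x) dx ∧ dy + (4*z) dy ∧ dz

For a 1-form omega = sum_i f_i dx_i, the exterior derivative is
  d(omega) = sum_{i < j} (∂f_j/∂x_i - ∂f_i/∂x_j) dx_i ∧ dx_j.
  coefficient of dx ∧ dy: ∂f_2/∂x - ∂f_1/∂y = ∂(-2*z^2)/∂x - ∂(-3*x*y)/∂y = 3*x
  coefficient of dy ∧ dz: ∂f_3/∂y - ∂f_2/∂z = ∂(-2*z^2)/∂y - ∂(-2*z^2)/∂z = 4*z
Assembling: d(omega) = (3*x) dx ∧ dy + (4*z) dy ∧ dz.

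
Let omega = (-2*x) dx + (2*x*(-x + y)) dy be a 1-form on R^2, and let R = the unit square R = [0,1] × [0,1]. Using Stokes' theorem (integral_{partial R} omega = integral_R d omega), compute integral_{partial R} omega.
integral_(partial R) omega = -1

Stokes: integral_partial_R omega = integral_R d omega with d omega = (∂Q/∂x - ∂P/∂y) dx ∧ dy.
  ∂Q/∂x = -4*x + 2*y
  ∂P/∂y = 0
  integrand = ∂Q/∂x - ∂P/∂y = -4*x + 2*y.
Integrating over R: integral_0^1 integral_0^1 (-4*x + 2*y) dx dy = -1.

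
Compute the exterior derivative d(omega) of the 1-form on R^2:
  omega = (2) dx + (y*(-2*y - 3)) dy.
d(omega) = 0

For a 1-form omega = sum_i f_i dx_i, the exterior derivative is
  d(omega) = sum_{i < j} (∂f_j/∂x_i - ∂f_i/∂x_j) dx_i ∧ dx_j.

Assembling: d(omega) = 0.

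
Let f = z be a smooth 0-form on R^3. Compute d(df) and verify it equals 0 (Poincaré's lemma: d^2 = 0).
d(df) = 0

Step 1: df = sum_i (∂f/∂x_i) dx_i = (0) dx + (0) dy + (1) dz.
Step 2: Apply d again. Using the 1-form formula, the coefficient of dx ∧ dy in d(df) is ∂^2 f/∂x ∂y - ∂^2 f/∂y ∂x = (0) - (0) = 0 (equality of mixed partials for smooth f).
Similarly for dx ∧ dz and dy ∧ dz — all coefficients vanish. So d(df) = 0.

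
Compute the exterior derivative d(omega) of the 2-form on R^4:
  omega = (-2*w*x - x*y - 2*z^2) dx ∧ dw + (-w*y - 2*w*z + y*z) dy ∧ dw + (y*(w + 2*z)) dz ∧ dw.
d(omega) = (x) dx ∧ dy ∧ dw + (4*z) dx ∧ dz ∧ dw + (3*w - y + 2*z) dy ∧ dz ∧ dw

For a 2-form omega = sum_{i<j} g_{ij} dx_i ∧ dx_j, the exterior derivative is
  d(omega) = sum_{i<j} d(g_{ij}) ∧ dx_i ∧ dx_j = sum_{i<j, k} (∂g_{ij}/∂x_k) dx_k ∧ dx_i ∧ dx_j.
Expand each term, using dx_k ∧ dx_i ∧ dx_j = sgn(permutation) dx_{(a)} ∧ dx_{(b)} ∧ dx_{(c)} with (a < b < c) sorted:
  d(-2*w*x - x*y - 2*z^2) includes (∂/∂y)(-2*w*x - x*y - 2*z^2) dy = (-x) dy, which multiplied by dx ∧ dw gives (x) dx ∧ dy ∧ dw
  d(-2*w*x - x*y - 2*z^2) includes (∂/∂z)(-2*w*x - x*y - 2*z^2) dz = (-4*z) dz, which multiplied by dx ∧ dw gives (4*z) dx ∧ dz ∧ dw
  d(-w*y - 2*w*z + y*z) includes (∂/∂z)(-w*y - 2*w*z + y*z) dz = (-2*w + y) dz, which multiplied by dy ∧ dw gives (2*w - y) dy ∧ dz ∧ dw
  d(y*(w + 2*z)) includes (∂/∂y)(y*(w + 2*z)) dy = (w + 2*z) dy, which multiplied by dz ∧ dw gives (w + 2*z) dy ∧ dz ∧ dw
Collecting like 3-forms: d(omega) = (x) dx ∧ dy ∧ dw + (4*z) dx ∧ dz ∧ dw + (3*w - y + 2*z) dy ∧ dz ∧ dw.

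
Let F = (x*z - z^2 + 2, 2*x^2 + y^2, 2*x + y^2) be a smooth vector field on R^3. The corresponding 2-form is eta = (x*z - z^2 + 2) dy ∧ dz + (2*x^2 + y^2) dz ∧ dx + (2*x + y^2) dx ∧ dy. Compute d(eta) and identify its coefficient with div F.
d(eta) = (2*y + z) dx ∧ dy ∧ dz; div F = 2*y + z

For a 2-form in R^3 of the form above, applying d gives a 3-form with coefficient ∂P/∂x + ∂Q/∂y + ∂R/∂z:
  ∂P/∂x = z
  ∂Q/∂y = 2*y
  ∂R/∂z = 0
Sum = 2*y + z, which is exactly div F.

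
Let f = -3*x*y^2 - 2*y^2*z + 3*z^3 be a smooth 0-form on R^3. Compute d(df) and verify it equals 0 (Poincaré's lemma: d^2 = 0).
d(df) = 0

Step 1: df = sum_i (∂f/∂x_i) dx_i = (-3*y^2) dx + (2*y*(-3*x - 2*z)) dy + (-2*y^2 + 9*z^2) dz.
Step 2: Apply d again. Using the 1-form formula, the coefficient of dx ∧ dy in d(df) is ∂^2 f/∂x ∂y - ∂^2 f/∂y ∂x = (-6*y) - (-6*y) = 0 (equality of mixed partials for smooth f).
Similarly for dx ∧ dz and dy ∧ dz — all coefficients vanish. So d(df) = 0.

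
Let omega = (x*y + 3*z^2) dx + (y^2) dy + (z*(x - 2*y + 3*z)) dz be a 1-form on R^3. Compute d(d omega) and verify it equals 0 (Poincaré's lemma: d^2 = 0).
d(d omega) = 0

Step 1: d omega = sum_{i<j} (∂f_j/∂x_i - ∂f_i/∂x_j) dx_i ∧ dx_j:
  coeff of dx ∧ dy: -x
  coeff of dx ∧ dz: -5*z
  coeff of dy ∧ dz: -2*z
Step 2: Apply d again to each 2-form coefficient. The only possible 3-form in R^3 is dx ∧ dy ∧ dz, with coefficient
  ∂(coeff of dy∧dz)/∂x - ∂(coeff of dx∧dz)/∂y + ∂(coeff of dx∧dy)/∂z
  = ∂/∂x (-2*z) - ∂/∂y (-5*z) + ∂/∂z (-x).
Each of these terms simplifies to sums of mixed partials that cancel in pairs. The result is 0 (by equality of mixed partials for smooth functions — Schwarz / Clairaut).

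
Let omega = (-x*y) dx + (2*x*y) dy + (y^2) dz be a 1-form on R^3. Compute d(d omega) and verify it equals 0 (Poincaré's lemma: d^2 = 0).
d(d omega) = 0

Step 1: d omega = sum_{i<j} (∂f_j/∂x_i - ∂f_i/∂x_j) dx_i ∧ dx_j:
  coeff of dx ∧ dy: x + 2*y
  coeff of dx ∧ dz: 0
  coeff of dy ∧ dz: 2*y
Step 2: Apply d again to each 2-form coefficient. The only possible 3-form in R^3 is dx ∧ dy ∧ dz, with coefficient
  ∂(coeff of dy∧dz)/∂x - ∂(coeff of dx∧dz)/∂y + ∂(coeff of dx∧dy)/∂z
  = ∂/∂x (2*y) - ∂/∂y (0) + ∂/∂z (x + 2*y).
Each of these terms simplifies to sums of mixed partials that cancel in pairs. The result is 0 (by equality of mixed partials for smooth functions — Schwarz / Clairaut).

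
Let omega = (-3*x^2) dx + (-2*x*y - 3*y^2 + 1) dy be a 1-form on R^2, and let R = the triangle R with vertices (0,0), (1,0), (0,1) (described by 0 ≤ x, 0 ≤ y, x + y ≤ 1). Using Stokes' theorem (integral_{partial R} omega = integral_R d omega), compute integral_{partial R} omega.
integral_(partial R) omega = -1/3

Stokes: integral_partial_R omega = integral_R d omega with d omega = (∂Q/∂x - ∂P/∂y) dx ∧ dy.
  ∂Q/∂x = -2*y
  ∂P/∂y = 0
  integrand = ∂Q/∂x - ∂P/∂y = -2*y.
Integrating over R: integral_0^1 integral_0^{1-x} (-2*y) dy dx = -1/3.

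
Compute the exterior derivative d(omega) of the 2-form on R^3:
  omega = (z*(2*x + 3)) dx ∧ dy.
d(omega) = (2*x + 3) dx ∧ dy ∧ dz

For a 2-form omega = sum_{i<j} g_{ij} dx_i ∧ dx_j, the exterior derivative is
  d(omega) = sum_{i<j} d(g_{ij}) ∧ dx_i ∧ dx_j = sum_{i<j, k} (∂g_{ij}/∂x_k) dx_k ∧ dx_i ∧ dx_j.
Expand each term, using dx_k ∧ dx_i ∧ dx_j = sgn(permutation) dx_{(a)} ∧ dx_{(b)} ∧ dx_{(c)} with (a < b < c) sorted:
  d(z*(2*x + 3)) includes (∂/∂z)(z*(2*x + 3)) dz = (2*x + 3) dz, which multiplied by dx ∧ dy gives (2*x + 3) dx ∧ dy ∧ dz
Collecting like 3-forms: d(omega) = (2*x + 3) dx ∧ dy ∧ dz.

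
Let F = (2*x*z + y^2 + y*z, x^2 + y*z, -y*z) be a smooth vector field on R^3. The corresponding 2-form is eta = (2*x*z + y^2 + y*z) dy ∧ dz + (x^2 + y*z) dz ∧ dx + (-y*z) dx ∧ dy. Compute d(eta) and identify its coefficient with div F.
d(eta) = (-y + 3*z) dx ∧ dy ∧ dz; div F = -y + 3*z

For a 2-form in R^3 of the form above, applying d gives a 3-form with coefficient ∂P/∂x + ∂Q/∂y + ∂R/∂z:
  ∂P/∂x = 2*z
  ∂Q/∂y = z
  ∂R/∂z = -y
Sum = -y + 3*z, which is exactly div F.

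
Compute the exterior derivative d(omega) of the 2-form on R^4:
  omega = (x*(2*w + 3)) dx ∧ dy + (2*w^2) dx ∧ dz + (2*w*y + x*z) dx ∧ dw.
d(omega) = (-2*w + 2*x) dx ∧ dy ∧ dw + (4*w - x) dx ∧ dz ∧ dw

For a 2-form omega = sum_{i<j} g_{ij} dx_i ∧ dx_j, the exterior derivative is
  d(omega) = sum_{i<j} d(g_{ij}) ∧ dx_i ∧ dx_j = sum_{i<j, k} (∂g_{ij}/∂x_k) dx_k ∧ dx_i ∧ dx_j.
Expand each term, using dx_k ∧ dx_i ∧ dx_j = sgn(permutation) dx_{(a)} ∧ dx_{(b)} ∧ dx_{(c)} with (a < b < c) sorted:
  d(x*(2*w + 3)) includes (∂/∂w)(x*(2*w + 3)) dw = (2*x) dw, which multiplied by dx ∧ dy gives (2*x) dx ∧ dy ∧ dw
  d(2*w^2) includes (∂/∂w)(2*w^2) dw = (4*w) dw, which multiplied by dx ∧ dz gives (4*w) dx ∧ dz ∧ dw
  d(2*w*y + x*z) includes (∂/∂y)(2*w*y + x*z) dy = (2*w) dy, which multiplied by dx ∧ dw gives (-2*w) dx ∧ dy ∧ dw
  d(2*w*y + x*z) includes (∂/∂z)(2*w*y + x*z) dz = (x) dz, which multiplied by dx ∧ dw gives (-x) dx ∧ dz ∧ dw
Collecting like 3-forms: d(omega) = (-2*w + 2*x) dx ∧ dy ∧ dw + (4*w - x) dx ∧ dz ∧ dw.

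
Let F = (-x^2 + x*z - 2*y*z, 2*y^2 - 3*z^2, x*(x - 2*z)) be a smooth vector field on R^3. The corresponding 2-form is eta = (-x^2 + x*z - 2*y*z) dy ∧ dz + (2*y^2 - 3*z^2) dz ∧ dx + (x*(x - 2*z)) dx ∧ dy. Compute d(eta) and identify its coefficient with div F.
d(eta) = (-4*x + 4*y + z) dx ∧ dy ∧ dz; div F = -4*x + 4*y + z

For a 2-form in R^3 of the form above, applying d gives a 3-form with coefficient ∂P/∂x + ∂Q/∂y + ∂R/∂z:
  ∂P/∂x = -2*x + z
  ∂Q/∂y = 4*y
  ∂R/∂z = -2*x
Sum = -4*x + 4*y + z, which is exactly div F.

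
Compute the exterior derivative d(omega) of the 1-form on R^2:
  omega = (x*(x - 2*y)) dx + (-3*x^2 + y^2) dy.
d(omega) = (-4*x) dx ∧ dy

For a 1-form omega = sum_i f_i dx_i, the exterior derivative is
  d(omega) = sum_{i < j} (∂f_j/∂x_i - ∂f_i/∂x_j) dx_i ∧ dx_j.
  coefficient of dx ∧ dy: ∂f_2/∂x - ∂f_1/∂y = ∂(-3*x^2 + y^2)/∂x - ∂(x*(x - 2*y))/∂y = -4*x
Assembling: d(omega) = (-4*x) dx ∧ dy.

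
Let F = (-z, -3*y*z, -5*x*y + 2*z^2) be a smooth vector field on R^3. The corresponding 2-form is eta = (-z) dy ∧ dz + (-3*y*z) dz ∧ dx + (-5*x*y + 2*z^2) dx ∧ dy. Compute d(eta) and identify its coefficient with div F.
d(eta) = (z) dx ∧ dy ∧ dz; div F = z

For a 2-form in R^3 of the form above, applying d gives a 3-form with coefficient ∂P/∂x + ∂Q/∂y + ∂R/∂z:
  ∂P/∂x = 0
  ∂Q/∂y = -3*z
  ∂R/∂z = 4*z
Sum = z, which is exactly div F.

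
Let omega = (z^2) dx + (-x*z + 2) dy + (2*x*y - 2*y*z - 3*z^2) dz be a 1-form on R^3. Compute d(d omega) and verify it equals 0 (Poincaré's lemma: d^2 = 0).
d(d omega) = 0

Step 1: d omega = sum_{i<j} (∂f_j/∂x_i - ∂f_i/∂x_j) dx_i ∧ dx_j:
  coeff of dx ∧ dy: -z
  coeff of dx ∧ dz: 2*y - 2*z
  coeff of dy ∧ dz: 3*x - 2*z
Step 2: Apply d again to each 2-form coefficient. The only possible 3-form in R^3 is dx ∧ dy ∧ dz, with coefficient
  ∂(coeff of dy∧dz)/∂x - ∂(coeff of dx∧dz)/∂y + ∂(coeff of dx∧dy)/∂z
  = ∂/∂x (3*x - 2*z) - ∂/∂y (2*y - 2*z) + ∂/∂z (-z).
Each of these terms simplifies to sums of mixed partials that cancel in pairs. The result is 0 (by equality of mixed partials for smooth functions — Schwarz / Clairaut).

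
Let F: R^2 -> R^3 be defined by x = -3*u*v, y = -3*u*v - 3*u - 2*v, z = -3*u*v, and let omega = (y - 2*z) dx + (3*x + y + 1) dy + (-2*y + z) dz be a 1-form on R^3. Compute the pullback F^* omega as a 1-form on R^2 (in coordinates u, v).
F^* omega = (18*u*v^2 + 36*u*v + 9*u + 3*v - 3) du + (18*u^2*v + 24*u*v + 3*u + 4*v - 2) dv

Using F^*(f dg) = (f ∘ F) d(g ∘ F), substitute each coordinate x_i by F_i(u, v) in f_i, and replace dx_i by d F_i = (∂F_i/∂u) du + (∂F_i/∂v) dv.
  For the x component: f_1(F) = 3*u*v - 3*u - 2*v; d F_1 = (-3*v) du + (-3*u) dv
  For the y component: f_2(F) = -12*u*v - 3*u - 2*v + 1; d F_2 = (-3*v - 3) du + (-3*u - 2) dv
  For the z component: f_3(F) = 3*u*v + 6*u + 4*v; d F_3 = (-3*v) du + (-3*u) dv
Combining and collecting du, dv coefficients:
  coeff of du: 18*u*v^2 + 36*u*v + 9*u + 3*v - 3
  coeff of dv: 18*u^2*v + 24*u*v + 3*u + 4*v - 2
F^* omega = (18*u*v^2 + 36*u*v + 9*u + 3*v - 3) du + (18*u^2*v + 24*u*v + 3*u + 4*v - 2) dv.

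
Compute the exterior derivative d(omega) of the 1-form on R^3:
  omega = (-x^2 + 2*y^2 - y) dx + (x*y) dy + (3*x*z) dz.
d(omega) = (1 - 3*y) dx ∧ dy + (3*z) dx ∧ dz

For a 1-form omega = sum_i f_i dx_i, the exterior derivative is
  d(omega) = sum_{i < j} (∂f_j/∂x_i - ∂f_i/∂x_j) dx_i ∧ dx_j.
  coefficient of dx ∧ dy: ∂f_2/∂x - ∂f_1/∂y = ∂(x*y)/∂x - ∂(-x^2 + 2*y^2 - y)/∂y = 1 - 3*y
  coefficient of dx ∧ dz: ∂f_3/∂x - ∂f_1/∂z = ∂(3*x*z)/∂x - ∂(-x^2 + 2*y^2 - y)/∂z = 3*z
Assembling: d(omega) = (1 - 3*y) dx ∧ dy + (3*z) dx ∧ dz.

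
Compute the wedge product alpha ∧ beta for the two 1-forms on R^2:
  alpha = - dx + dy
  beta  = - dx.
alpha ∧ beta = (1) dx ∧ dy

Distribute the wedge, using dx_i ∧ dx_j = -dx_j ∧ dx_i and dx_i ∧ dx_i = 0. For each pair (i, j) with i < j, the coefficient of dx_i ∧ dx_j in alpha ∧ beta is (alpha_i * beta_j - alpha_j * beta_i). Collecting: alpha ∧ beta = (1) dx ∧ dy.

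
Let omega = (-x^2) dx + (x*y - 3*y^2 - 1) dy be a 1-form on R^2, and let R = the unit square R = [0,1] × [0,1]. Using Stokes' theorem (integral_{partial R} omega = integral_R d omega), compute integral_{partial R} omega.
integral_(partial R) omega = 1/2

Stokes: integral_partial_R omega = integral_R d omega with d omega = (∂Q/∂x - ∂P/∂y) dx ∧ dy.
  ∂Q/∂x = y
  ∂P/∂y = 0
  integrand = ∂Q/∂x - ∂P/∂y = y.
Integrating over R: integral_0^1 integral_0^1 (y) dx dy = 1/2.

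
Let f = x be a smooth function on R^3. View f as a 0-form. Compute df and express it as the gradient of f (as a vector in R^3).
df = (1) dx + (0) dy + (0) dz; grad f = (1, 0, 0)

For a 0-form f, d f = (∂f/∂x) dx + (∂f/∂y) dy + (∂f/∂z) dz. The components of the vector representation are exactly the entries of grad f in Cartesian coordinates:
  ∂f/∂x = 1
  ∂f/∂y = 0
  ∂f/∂z = 0.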